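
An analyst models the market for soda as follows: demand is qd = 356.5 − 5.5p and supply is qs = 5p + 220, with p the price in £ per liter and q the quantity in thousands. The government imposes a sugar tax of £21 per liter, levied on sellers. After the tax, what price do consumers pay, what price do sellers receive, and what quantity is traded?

Without the tax, 356.5 − 5.5p = 5p + 220 gives 10.5p = 136.5, so p* = £13 and q* = 285.
With the tax collected from sellers, supply shifts: qs = 5(p − 21) + 220.
New equilibrium: consumers pay £23, sellers receive £2, q = 230. (Wedge: pb − ps = 21.)

Consumers pay £23; sellers receive £2; quantity = 230.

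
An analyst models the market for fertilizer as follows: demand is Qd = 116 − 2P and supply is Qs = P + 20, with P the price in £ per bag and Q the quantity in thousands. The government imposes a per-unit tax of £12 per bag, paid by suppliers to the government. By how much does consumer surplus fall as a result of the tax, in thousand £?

Without the tax, 116 − 2P = P + 20 gives 3P = 96, so P* = £32 and Q* = 52.
With the tax collected from suppliers, supply shifts: Qs = (P − 12) + 20.
Solving gives Q = 44 with buyers paying £36 and suppliers receiving £24 (the £12 wedge).
ΔCS is the trapezoid between Q = 44 and Q = 52 of height £4: ½ · (52 + 44) · 4 = £192.

Consumer surplus falls by £192 thousand.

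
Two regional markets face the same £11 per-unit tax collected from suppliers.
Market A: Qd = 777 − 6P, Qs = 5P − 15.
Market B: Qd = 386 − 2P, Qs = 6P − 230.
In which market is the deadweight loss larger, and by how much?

Market A, by £74.25.

Market A: pre-tax P* = £72, Q* = 345; post-tax Q = 315; deadweight loss = £165.
Market B: pre-tax P* = £77, Q* = 232; post-tax Q = 215.5; deadweight loss = £90.75.
Difference: £165 vs £90.75 → market A is larger by £74.25.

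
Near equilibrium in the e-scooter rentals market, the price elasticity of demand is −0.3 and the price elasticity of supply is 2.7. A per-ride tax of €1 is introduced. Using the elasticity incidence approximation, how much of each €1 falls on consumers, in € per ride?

Consumers bear ≈ €0.9 per ride.

Incidence ratio: consumers' share ≈ εs / (εs + |εd|) = 2.7 / (2.7 + 0.3) = 0.9.
So consumers bear ≈ 0.9 × €1 = €0.9; suppliers bear €0.1.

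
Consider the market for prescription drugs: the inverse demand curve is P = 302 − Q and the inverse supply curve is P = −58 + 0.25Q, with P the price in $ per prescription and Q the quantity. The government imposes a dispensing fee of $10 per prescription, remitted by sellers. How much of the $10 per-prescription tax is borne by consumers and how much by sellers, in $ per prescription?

Consumers bear $8 per prescription; sellers bear $2 per prescription.

Rewrite in direct form: Qd = 302 − P and Qs = 4P + 232.
Before the tax: set 302 − P = 4P + 232 → P* = $14, Q* = 288.
With the tax collected from sellers, supply shifts: Qs = 4(P − 10) + 232.
New equilibrium: consumers pay $22, sellers receive $12, Q = 280. (Wedge: Pb − Ps = 10.)
Burden on consumers: $8; on sellers: $2. (They sum to $10.)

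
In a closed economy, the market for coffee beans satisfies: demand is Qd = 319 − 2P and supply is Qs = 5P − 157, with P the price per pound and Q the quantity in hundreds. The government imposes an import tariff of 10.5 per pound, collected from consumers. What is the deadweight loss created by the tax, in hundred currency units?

Deadweight loss = 78.75 hundred.

Without the tax, 319 − 2P = 5P − 157 gives 7P = 476, so P* = 68 and Q* = 183.
With the tax collected from consumers, demand (in seller-price terms) shifts: Qd = 319 − 2(P + 10.5).
New equilibrium: consumers pay 75.5, sellers receive 65, Q = 168. (Wedge: Pb − Ps = 10.5.)
Quantity falls by |ΔQ| = |183 − 168| = 15.
DWL = ½ · t · |ΔQ| = ½ · 10.5 · 15 = 78.75.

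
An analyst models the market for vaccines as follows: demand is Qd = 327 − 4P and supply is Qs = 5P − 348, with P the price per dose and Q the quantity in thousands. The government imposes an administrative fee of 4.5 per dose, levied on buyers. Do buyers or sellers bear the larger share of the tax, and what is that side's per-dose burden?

Buyers bear the larger share: 2.5 per dose.

Without the tax, 327 − 4P = 5P − 348 gives 9P = 675, so P* = 75 and Q* = 27.
With the tax collected from buyers, demand (in seller-price terms) shifts: Qd = 327 − 4(P + 4.5).
Solving gives Q = 17 with buyers paying 77.5 and sellers receiving 73 (the 4.5 wedge).
Per-dose burden: buyers 2.5, sellers 2.
Buyers take the larger share because demand is less price-elastic here (demand slope 4 vs supply slope 5).
The less price-elastic side of the market bears the larger share of a per-unit tax.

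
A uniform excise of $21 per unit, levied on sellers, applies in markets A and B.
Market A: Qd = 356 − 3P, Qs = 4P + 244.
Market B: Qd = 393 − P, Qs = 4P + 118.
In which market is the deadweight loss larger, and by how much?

Market A, by $201.6.

Market A: pre-tax P* = $16, Q* = 308; post-tax Q = 272; deadweight loss = $378.
Market B: pre-tax P* = $55, Q* = 338; post-tax Q = 321.2; deadweight loss = $176.4.
Difference: $378 vs $176.4 → market A is larger by $201.6.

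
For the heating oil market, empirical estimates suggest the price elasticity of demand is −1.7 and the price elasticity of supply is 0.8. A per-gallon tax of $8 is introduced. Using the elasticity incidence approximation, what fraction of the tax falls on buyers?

Buyers' share ≈ 0.32.

Incidence ratio: buyers' share ≈ εs / (εs + |εd|) = 0.8 / (0.8 + 1.7) = 0.32.
Supply is the less elastic side, so buyers bear the smaller share.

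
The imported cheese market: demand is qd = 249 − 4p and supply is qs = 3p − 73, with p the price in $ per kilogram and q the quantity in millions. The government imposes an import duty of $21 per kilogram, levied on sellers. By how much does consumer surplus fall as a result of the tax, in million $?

Without the tax, 249 − 4p = 3p − 73 gives 7p = 322, so p* = $46 and q* = 65.
With the tax collected from sellers, supply shifts: qs = 3(p − 21) − 73.
New equilibrium: consumers pay $55, sellers receive $34, q = 29. (Wedge: pb − ps = 21.)
ΔCS is the trapezoid between Q = 29 and Q = 65 of height $9: ½ · (65 + 29) · 9 = $423.

Consumer surplus falls by $423 million.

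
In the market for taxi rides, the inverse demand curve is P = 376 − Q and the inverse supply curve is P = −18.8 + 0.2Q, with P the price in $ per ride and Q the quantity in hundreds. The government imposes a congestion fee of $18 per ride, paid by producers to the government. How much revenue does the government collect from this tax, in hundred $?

Tax revenue = $5652 hundred.

Inverting to Q(P) form: Qd = 376 − P; Qs = 5P + 94.
Before the tax: set 376 − P = 5P + 94 → P* = $47, Q* = 329.
With the tax collected from producers, supply shifts: Qs = 5(P − 18) + 94.
Solving gives Q = 314 with consumers paying $62 and producers receiving $44 (the $18 wedge).
Revenue = t · Q = 18 · 314 = $5652.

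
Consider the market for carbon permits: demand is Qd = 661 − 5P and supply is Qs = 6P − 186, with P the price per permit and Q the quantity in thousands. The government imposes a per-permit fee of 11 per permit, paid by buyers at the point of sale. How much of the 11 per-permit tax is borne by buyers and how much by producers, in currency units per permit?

Buyers bear 6 per permit; producers bear 5 per permit.

Without the tax, 661 − 5P = 6P − 186 gives 11P = 847, so P* = 77 and Q* = 276.
With the tax collected from buyers, demand (in seller-price terms) shifts: Qd = 661 − 5(P + 11).
New equilibrium: buyers pay 83, producers receive 72, Q = 246. (Wedge: Pb − Ps = 11.)
Burden on buyers: 6; on producers: 5. (They sum to 11.)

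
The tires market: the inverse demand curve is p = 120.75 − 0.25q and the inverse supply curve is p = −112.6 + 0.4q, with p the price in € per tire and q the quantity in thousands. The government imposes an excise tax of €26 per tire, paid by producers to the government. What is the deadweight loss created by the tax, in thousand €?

Deadweight loss = €520 thousand.

Rewrite in direct form: qd = 483 − 4p and qs = 2.5p + 281.5.
Without the tax, 483 − 4p = 2.5p + 281.5 gives 6.5p = 201.5, so p* = €31 and q* = 359.
With the tax collected from producers, supply shifts: qs = 2.5(p − 26) + 281.5.
Solving gives q = 319 with buyers paying €41 and producers receiving €15 (the €26 wedge).
Quantity falls by |ΔQ| = |359 − 319| = 40.
DWL = ½ · t · |ΔQ| = ½ · 26 · 40 = €520.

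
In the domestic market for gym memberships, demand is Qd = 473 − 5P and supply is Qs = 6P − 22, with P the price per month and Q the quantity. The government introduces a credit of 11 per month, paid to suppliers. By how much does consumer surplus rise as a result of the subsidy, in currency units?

Before the subsidy: set 473 − 5P = 6P − 22 → P* = 45, Q* = 248.
With a per-unit subsidy paid to suppliers, each receives P + 11 per unit sold, so supply becomes Qs = 6(P + 11) − 22.
Solving gives Q = 278 with buyers paying 39 and suppliers receiving 50 (the 11 wedge).
ΔCS is the trapezoid between Q = 278 and Q = 248 of height 6: ½ · (248 + 278) · 6 = 1578.

Consumer surplus rises by 1578.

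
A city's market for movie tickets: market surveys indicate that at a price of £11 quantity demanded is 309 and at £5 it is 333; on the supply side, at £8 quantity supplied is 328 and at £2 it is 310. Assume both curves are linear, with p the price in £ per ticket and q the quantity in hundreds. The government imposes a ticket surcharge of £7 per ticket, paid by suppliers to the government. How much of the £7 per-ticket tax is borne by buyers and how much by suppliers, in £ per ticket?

Buyers bear £3 per ticket; suppliers bear £4 per ticket.

Demand slope: (333 − 309)/(5 − 11) = -4, so qd = 353 − 4p.
Supply slope: (310 − 328)/(2 − 8) = 3, so qs = 3p + 304.
Before the tax: set 353 − 4p = 3p + 304 → p* = £7, q* = 325.
With the tax collected from suppliers, supply shifts: qs = 3(p − 7) + 304.
New equilibrium: buyers pay £10, suppliers receive £3, q = 313. (Wedge: pb − ps = 7.)
Burden on buyers: £3; on suppliers: £4. (They sum to £7.)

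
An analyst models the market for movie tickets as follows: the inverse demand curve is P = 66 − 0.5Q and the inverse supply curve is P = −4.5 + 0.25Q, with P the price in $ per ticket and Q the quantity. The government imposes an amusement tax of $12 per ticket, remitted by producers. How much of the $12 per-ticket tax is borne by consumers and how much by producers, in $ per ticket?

Consumers bear $8 per ticket; producers bear $4 per ticket.

Inverting to Q(P) form: Qd = 132 − 2P; Qs = 4P + 18.
Without the tax, 132 − 2P = 4P + 18 gives 6P = 114, so P* = $19 and Q* = 94.
With the tax collected from producers, supply shifts: Qs = 4(P − 12) + 18.
Solving gives Q = 78 with consumers paying $27 and producers receiving $15 (the $12 wedge).
Burden on consumers: $8; on producers: $4. (They sum to $12.)
The less price-elastic side of the market bears the larger share of a per-unit tax.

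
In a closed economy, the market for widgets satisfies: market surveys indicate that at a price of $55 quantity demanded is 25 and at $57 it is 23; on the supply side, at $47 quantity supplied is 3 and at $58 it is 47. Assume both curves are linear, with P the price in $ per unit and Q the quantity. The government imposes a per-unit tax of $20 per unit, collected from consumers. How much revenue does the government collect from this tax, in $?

Tax revenue = $220.

Demand slope: (23 − 25)/(57 − 55) = -1, so Qd = 80 − P.
Supply slope: (47 − 3)/(58 − 47) = 4, so Qs = 4P − 185.
Without the tax, 80 − P = 4P − 185 gives 5P = 265, so P* = $53 and Q* = 27.
With the tax collected from consumers, demand (in seller-price terms) shifts: Qd = 80 − (P + 20).
New equilibrium: consumers pay $69, sellers receive $49, Q = 11. (Wedge: Pb − Ps = 20.)
Revenue = t · Q = 20 · 11 = $220.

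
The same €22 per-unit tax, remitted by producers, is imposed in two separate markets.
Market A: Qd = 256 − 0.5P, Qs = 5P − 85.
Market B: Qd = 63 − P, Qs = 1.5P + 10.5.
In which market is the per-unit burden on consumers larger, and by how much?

Market A, by €6.8.

Market A: pre-tax P* = €62, Q* = 225; post-tax Q = 215; per-unit burden on consumers = €20.
Market B: pre-tax P* = €21, Q* = 42; post-tax Q = 28.8; per-unit burden on consumers = €13.2.
Difference: €20 vs €13.2 → market A is larger by €6.8.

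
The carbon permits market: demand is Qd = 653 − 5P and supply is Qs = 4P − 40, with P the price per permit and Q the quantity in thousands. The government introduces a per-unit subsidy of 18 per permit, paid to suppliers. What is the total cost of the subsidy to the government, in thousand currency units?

Government outlay = 5544 thousand.

Without the subsidy, 653 − 5P = 4P − 40 gives 9P = 693, so P* = 77 and Q* = 268.
With a per-unit subsidy paid to suppliers, each receives P + 18 per unit sold, so supply becomes Qs = 4(P + 18) − 40.
Solving gives Q = 308 with consumers paying 69 and suppliers receiving 87 (the 18 wedge).
Outlay = t · Q = 18 · 308 = 5544.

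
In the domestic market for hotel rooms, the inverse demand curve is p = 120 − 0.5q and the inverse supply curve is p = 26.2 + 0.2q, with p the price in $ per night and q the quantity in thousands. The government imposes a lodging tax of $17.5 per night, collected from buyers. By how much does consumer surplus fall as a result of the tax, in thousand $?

Consumer surplus falls by $1518.75 thousand.

Inverting to q(p) form: qd = 240 − 2p; qs = 5p − 131.
Before the tax: set 240 − 2p = 5p − 131 → p* = $53, q* = 134.
With the tax collected from buyers, demand (in seller-price terms) shifts: qd = 240 − 2(p + 17.5).
Solving gives q = 109 with buyers paying $65.5 and sellers receiving $48 (the $17.5 wedge).
ΔCS is the trapezoid between Q = 109 and Q = 134 of height $12.5: ½ · (134 + 109) · 12.5 = $1518.75.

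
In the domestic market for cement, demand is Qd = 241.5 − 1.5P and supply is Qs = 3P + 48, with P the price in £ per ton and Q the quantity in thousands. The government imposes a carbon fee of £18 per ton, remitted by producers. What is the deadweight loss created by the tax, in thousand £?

Before the tax: set 241.5 − 1.5P = 3P + 48 → P* = £43, Q* = 177.
With the tax collected from producers, supply shifts: Qs = 3(P − 18) + 48.
Solving gives Q = 159 with buyers paying £55 and producers receiving £37 (the £18 wedge).
Quantity falls by |ΔQ| = |177 − 159| = 18.
DWL = ½ · t · |ΔQ| = ½ · 18 · 18 = £162.

Deadweight loss = £162 thousand.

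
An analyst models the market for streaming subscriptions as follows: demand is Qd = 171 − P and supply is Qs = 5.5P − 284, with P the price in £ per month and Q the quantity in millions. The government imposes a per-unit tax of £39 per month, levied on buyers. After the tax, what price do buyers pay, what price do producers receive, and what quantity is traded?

Before the tax: set 171 − P = 5.5P − 284 → P* = £70, Q* = 101.
With the tax collected from buyers, demand (in seller-price terms) shifts: Qd = 171 − (P + 39).
Solving gives Q = 68 with buyers paying £103 and producers receiving £64 (the £39 wedge).

Buyers pay £103; producers receive £64; quantity = 68.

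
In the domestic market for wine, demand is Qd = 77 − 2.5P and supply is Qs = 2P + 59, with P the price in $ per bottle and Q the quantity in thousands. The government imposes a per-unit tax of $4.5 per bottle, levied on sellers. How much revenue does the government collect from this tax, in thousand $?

Before the tax: set 77 − 2.5P = 2P + 59 → P* = $4, Q* = 67.
With the tax collected from sellers, supply shifts: Qs = 2(P − 4.5) + 59.
New equilibrium: buyers pay $6, sellers receive $1.5, Q = 62. (Wedge: Pb − Ps = 4.5.)
Revenue = t · Q = 4.5 · 62 = $279.

Tax revenue = $279 thousand.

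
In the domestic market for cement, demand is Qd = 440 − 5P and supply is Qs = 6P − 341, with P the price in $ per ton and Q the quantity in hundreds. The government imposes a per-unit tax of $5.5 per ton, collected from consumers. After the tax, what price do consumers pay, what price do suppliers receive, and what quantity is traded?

Consumers pay $74; suppliers receive $68.5; quantity = 70.

Before the tax: set 440 − 5P = 6P − 341 → P* = $71, Q* = 85.
With the tax collected from consumers, demand (in seller-price terms) shifts: Qd = 440 − 5(P + 5.5).
Solving gives Q = 70 with consumers paying $74 and suppliers receiving $68.5 (the $5.5 wedge).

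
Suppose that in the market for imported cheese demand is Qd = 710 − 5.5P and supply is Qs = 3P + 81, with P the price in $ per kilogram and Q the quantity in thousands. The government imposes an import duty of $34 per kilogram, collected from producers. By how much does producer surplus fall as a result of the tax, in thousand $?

Before the tax: set 710 − 5.5P = 3P + 81 → P* = $74, Q* = 303.
With the tax collected from producers, supply shifts: Qs = 3(P − 34) + 81.
Solving gives Q = 237 with consumers paying $86 and producers receiving $52 (the $34 wedge).
ΔPS is the trapezoid between Q = 237 and Q = 303 of height $22: ½ · (303 + 237) · 22 = $5940.

Producer surplus falls by $5940 thousand.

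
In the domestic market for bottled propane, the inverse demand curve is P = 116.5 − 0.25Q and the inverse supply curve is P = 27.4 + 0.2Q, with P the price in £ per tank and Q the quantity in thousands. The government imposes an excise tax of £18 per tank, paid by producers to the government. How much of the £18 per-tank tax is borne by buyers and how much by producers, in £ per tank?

Inverting to Q(P) form: Qd = 466 − 4P; Qs = 5P − 137.
Without the tax, 466 − 4P = 5P − 137 gives 9P = 603, so P* = £67 and Q* = 198.
With the tax collected from producers, supply shifts: Qs = 5(P − 18) − 137.
New equilibrium: buyers pay £77, producers receive £59, Q = 158. (Wedge: Pb − Ps = 18.)
Burden on buyers: £10; on producers: £8. (They sum to £18.)

Buyers bear £10 per tank; producers bear £8 per tank.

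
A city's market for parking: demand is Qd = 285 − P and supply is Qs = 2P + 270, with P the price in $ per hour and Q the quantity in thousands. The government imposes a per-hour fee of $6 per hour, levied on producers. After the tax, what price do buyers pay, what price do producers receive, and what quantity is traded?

Without the tax, 285 − P = 2P + 270 gives 3P = 15, so P* = $5 and Q* = 280.
With the tax collected from producers, supply shifts: Qs = 2(P − 6) + 270.
New equilibrium: buyers pay $9, producers receive $3, Q = 276. (Wedge: Pb − Ps = 6.)
The less price-elastic side of the market bears the larger share of a per-unit tax.

Buyers pay $9; producers receive $3; quantity = 276.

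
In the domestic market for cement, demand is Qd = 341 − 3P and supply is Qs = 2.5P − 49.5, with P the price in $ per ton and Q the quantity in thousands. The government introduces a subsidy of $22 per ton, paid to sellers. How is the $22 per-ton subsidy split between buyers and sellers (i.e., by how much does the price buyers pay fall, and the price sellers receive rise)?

Buyers gain $10 per ton; sellers gain $12 per ton.

Without the subsidy, 341 − 3P = 2.5P − 49.5 gives 5.5P = 390.5, so P* = $71 and Q* = 128.
With a per-unit subsidy paid to sellers, each receives P + 22 per unit sold, so supply becomes Qs = 2.5(P + 22) − 49.5.
New equilibrium: buyers pay $61, sellers receive $83, Q = 158. (Wedge: Pb − Ps = −22.)
Gain to buyers: $10; to sellers: $12. (They sum to $22.)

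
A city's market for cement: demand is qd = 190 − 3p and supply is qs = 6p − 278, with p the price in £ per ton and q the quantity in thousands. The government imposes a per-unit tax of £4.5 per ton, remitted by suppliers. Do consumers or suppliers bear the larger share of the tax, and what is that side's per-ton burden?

Without the tax, 190 − 3p = 6p − 278 gives 9p = 468, so p* = £52 and q* = 34.
With the tax collected from suppliers, supply shifts: qs = 6(p − 4.5) − 278.
New equilibrium: consumers pay £55, suppliers receive £50.5, q = 25. (Wedge: pb − ps = 4.5.)
Per-ton burden: consumers £3, suppliers £1.5.
Consumers take the larger share because demand is less price-elastic here (demand slope 3 vs supply slope 6).

Consumers bear the larger share: £3 per ton.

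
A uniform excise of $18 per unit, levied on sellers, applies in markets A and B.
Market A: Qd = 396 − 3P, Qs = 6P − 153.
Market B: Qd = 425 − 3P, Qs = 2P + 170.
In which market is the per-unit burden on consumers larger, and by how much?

Market A, by $4.8.

Market A: pre-tax P* = $61, Q* = 213; post-tax Q = 177; per-unit burden on consumers = $12.
Market B: pre-tax P* = $51, Q* = 272; post-tax Q = 250.4; per-unit burden on consumers = $7.2.
Difference: $12 vs $7.2 → market A is larger by $4.8.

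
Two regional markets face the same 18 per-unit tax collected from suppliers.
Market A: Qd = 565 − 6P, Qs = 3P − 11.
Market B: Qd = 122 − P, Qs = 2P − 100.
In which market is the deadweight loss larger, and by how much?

Market A: pre-tax P* = 64, Q* = 181; post-tax Q = 145; deadweight loss = 324.
Market B: pre-tax P* = 74, Q* = 48; post-tax Q = 36; deadweight loss = 108.
Difference: 324 vs 108 → market A is larger by 216.

Market A, by 216.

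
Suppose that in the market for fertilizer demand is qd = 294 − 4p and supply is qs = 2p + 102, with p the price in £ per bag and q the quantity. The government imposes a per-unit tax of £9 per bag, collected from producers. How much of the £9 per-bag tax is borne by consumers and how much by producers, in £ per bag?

Without the tax, 294 − 4p = 2p + 102 gives 6p = 192, so p* = £32 and q* = 166.
With the tax collected from producers, supply shifts: qs = 2(p − 9) + 102.
New equilibrium: consumers pay £35, producers receive £26, q = 154. (Wedge: pb − ps = 9.)
Burden on consumers: £3; on producers: £6. (They sum to £9.)

Consumers bear £3 per bag; producers bear £6 per bag.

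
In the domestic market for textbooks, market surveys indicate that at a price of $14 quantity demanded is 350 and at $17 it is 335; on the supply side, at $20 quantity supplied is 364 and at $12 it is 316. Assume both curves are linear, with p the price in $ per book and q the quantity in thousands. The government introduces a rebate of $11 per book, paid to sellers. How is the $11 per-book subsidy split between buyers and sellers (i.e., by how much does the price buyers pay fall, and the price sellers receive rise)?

Demand slope: (335 − 350)/(17 − 14) = -5, so qd = 420 − 5p.
Supply slope: (316 − 364)/(12 − 20) = 6, so qs = 6p + 244.
Without the subsidy, 420 − 5p = 6p + 244 gives 11p = 176, so p* = $16 and q* = 340.
With a per-unit subsidy paid to sellers, each receives p + 11 per unit sold, so supply becomes qs = 6(p + 11) + 244.
Solving gives q = 370 with buyers paying $10 and sellers receiving $21 (the $11 wedge).
Gain to buyers: $6; to sellers: $5. (They sum to $11.)

Buyers gain $6 per book; sellers gain $5 per book.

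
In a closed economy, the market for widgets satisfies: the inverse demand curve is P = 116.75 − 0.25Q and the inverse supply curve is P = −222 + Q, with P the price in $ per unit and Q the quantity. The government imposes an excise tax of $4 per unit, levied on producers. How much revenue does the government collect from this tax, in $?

Tax revenue = $1071.2.

Inverting to Q(P) form: Qd = 467 − 4P; Qs = P + 222.
Without the tax, 467 − 4P = P + 222 gives 5P = 245, so P* = $49 and Q* = 271.
With the tax collected from producers, supply shifts: Qs = (P − 4) + 222.
New equilibrium: buyers pay $49.8, producers receive $45.8, Q = 267.8. (Wedge: Pb − Ps = 4.)
Revenue = t · Q = 4 · 267.8 = $1071.2.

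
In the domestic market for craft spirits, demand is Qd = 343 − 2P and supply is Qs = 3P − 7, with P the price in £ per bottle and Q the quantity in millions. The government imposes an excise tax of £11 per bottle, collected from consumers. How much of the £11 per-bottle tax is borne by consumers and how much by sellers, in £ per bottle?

Without the tax, 343 − 2P = 3P − 7 gives 5P = 350, so P* = £70 and Q* = 203.
With the tax collected from consumers, demand (in seller-price terms) shifts: Qd = 343 − 2(P + 11).
Solving gives Q = 189.8 with consumers paying £76.6 and sellers receiving £65.6 (the £11 wedge).
Burden on consumers: £6.6; on sellers: £4.4. (They sum to £11.)
The less price-elastic side of the market bears the larger share of a per-unit tax.

Consumers bear £6.6 per bottle; sellers bear £4.4 per bottle.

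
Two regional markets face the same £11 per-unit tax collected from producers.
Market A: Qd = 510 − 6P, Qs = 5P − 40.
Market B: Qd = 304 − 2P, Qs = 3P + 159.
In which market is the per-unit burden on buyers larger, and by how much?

Market A: pre-tax P* = £50, Q* = 210; post-tax Q = 180; per-unit burden on buyers = £5.
Market B: pre-tax P* = £29, Q* = 246; post-tax Q = 232.8; per-unit burden on buyers = £6.6.
Difference: £5 vs £6.6 → market B is larger by £1.6.

Market B, by £1.6.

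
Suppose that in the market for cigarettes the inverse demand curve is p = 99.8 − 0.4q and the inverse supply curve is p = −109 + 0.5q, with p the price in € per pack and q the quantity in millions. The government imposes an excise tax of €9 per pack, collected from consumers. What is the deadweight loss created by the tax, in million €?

Deadweight loss = €45 million.

Inverting to q(p) form: qd = 249.5 − 2.5p; qs = 2p + 218.
Before the tax: set 249.5 − 2.5p = 2p + 218 → p* = €7, q* = 232.
With the tax collected from consumers, demand (in seller-price terms) shifts: qd = 249.5 − 2.5(p + 9).
Solving gives q = 222 with consumers paying €11 and producers receiving €2 (the €9 wedge).
Quantity falls by |ΔQ| = |232 − 222| = 10.
DWL = ½ · t · |ΔQ| = ½ · 9 · 10 = €45.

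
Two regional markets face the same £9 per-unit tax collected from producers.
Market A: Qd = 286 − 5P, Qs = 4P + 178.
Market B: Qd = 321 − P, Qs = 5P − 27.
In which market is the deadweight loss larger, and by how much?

Market A: pre-tax P* = £12, Q* = 226; post-tax Q = 206; deadweight loss = £90.
Market B: pre-tax P* = £58, Q* = 263; post-tax Q = 255.5; deadweight loss = £33.75.
Difference: £90 vs £33.75 → market A is larger by £56.25.

Market A, by £56.25.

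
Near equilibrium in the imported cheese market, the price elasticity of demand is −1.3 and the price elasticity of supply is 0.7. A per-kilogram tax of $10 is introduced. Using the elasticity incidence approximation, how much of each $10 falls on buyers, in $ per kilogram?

Buyers bear ≈ $3.5 per kilogram.

Incidence ratio: buyers' share ≈ εs / (εs + |εd|) = 0.7 / (0.7 + 1.3) = 0.35.
So buyers bear ≈ 0.35 × $10 = $3.5; producers bear $6.5.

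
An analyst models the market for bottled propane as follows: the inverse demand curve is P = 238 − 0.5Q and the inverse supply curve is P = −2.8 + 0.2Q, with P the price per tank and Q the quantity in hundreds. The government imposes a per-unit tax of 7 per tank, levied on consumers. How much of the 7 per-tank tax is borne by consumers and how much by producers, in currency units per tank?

Consumers bear 5 per tank; producers bear 2 per tank.

Inverting to Q(P) form: Qd = 476 − 2P; Qs = 5P + 14.
Before the tax: set 476 − 2P = 5P + 14 → P* = 66, Q* = 344.
With the tax collected from consumers, demand (in seller-price terms) shifts: Qd = 476 − 2(P + 7).
Solving gives Q = 334 with consumers paying 71 and producers receiving 64 (the 7 wedge).
Burden on consumers: 5; on producers: 2. (They sum to 7.)
The less price-elastic side of the market bears the larger share of a per-unit tax.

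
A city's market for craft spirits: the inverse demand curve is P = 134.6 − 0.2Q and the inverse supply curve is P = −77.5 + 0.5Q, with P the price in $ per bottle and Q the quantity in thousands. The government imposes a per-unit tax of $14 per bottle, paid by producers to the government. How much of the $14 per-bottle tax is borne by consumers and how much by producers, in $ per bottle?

Inverting to Q(P) form: Qd = 673 − 5P; Qs = 2P + 155.
Before the tax: set 673 − 5P = 2P + 155 → P* = $74, Q* = 303.
With the tax collected from producers, supply shifts: Qs = 2(P − 14) + 155.
New equilibrium: consumers pay $78, producers receive $64, Q = 283. (Wedge: Pb − Ps = 14.)
Burden on consumers: $4; on producers: $10. (They sum to $14.)

Consumers bear $4 per bottle; producers bear $10 per bottle.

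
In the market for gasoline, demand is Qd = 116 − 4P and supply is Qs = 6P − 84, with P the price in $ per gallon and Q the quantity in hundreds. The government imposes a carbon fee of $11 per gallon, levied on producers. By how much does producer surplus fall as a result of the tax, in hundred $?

Before the tax: set 116 − 4P = 6P − 84 → P* = $20, Q* = 36.
With the tax collected from producers, supply shifts: Qs = 6(P − 11) − 84.
Solving gives Q = 9.6 with consumers paying $26.6 and producers receiving $15.6 (the $11 wedge).
ΔPS is the trapezoid between Q = 9.6 and Q = 36 of height $4.4: ½ · (36 + 9.6) · 4.4 = $100.32.

Producer surplus falls by $100.32 hundred.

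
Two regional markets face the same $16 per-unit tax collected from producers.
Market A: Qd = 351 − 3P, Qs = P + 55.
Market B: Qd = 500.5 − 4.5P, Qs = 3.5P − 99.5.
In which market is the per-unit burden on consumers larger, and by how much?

Market B, by $3.

Market A: pre-tax P* = $74, Q* = 129; post-tax Q = 117; per-unit burden on consumers = $4.
Market B: pre-tax P* = $75, Q* = 163; post-tax Q = 131.5; per-unit burden on consumers = $7.
Difference: $4 vs $7 → market B is larger by $3.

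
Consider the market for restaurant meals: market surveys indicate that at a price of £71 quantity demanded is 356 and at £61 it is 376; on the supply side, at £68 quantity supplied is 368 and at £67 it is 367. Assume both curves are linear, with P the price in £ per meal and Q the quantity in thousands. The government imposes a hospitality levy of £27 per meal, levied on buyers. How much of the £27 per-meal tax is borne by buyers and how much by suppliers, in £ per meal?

Demand slope: (376 − 356)/(61 − 71) = -2, so Qd = 498 − 2P.
Supply slope: (367 − 368)/(67 − 68) = 1, so Qs = P + 300.
Before the tax: set 498 − 2P = P + 300 → P* = £66, Q* = 366.
With the tax collected from buyers, demand (in seller-price terms) shifts: Qd = 498 − 2(P + 27).
New equilibrium: buyers pay £75, suppliers receive £48, Q = 348. (Wedge: Pb − Ps = 27.)
Burden on buyers: £9; on suppliers: £18. (They sum to £27.)
The less price-elastic side of the market bears the larger share of a per-unit tax.

Buyers bear £9 per meal; suppliers bear £18 per meal.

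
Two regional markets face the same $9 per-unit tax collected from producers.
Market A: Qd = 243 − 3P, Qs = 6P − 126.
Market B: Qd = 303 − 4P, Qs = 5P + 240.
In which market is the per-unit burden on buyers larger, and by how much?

Market A: pre-tax P* = $41, Q* = 120; post-tax Q = 102; per-unit burden on buyers = $6.
Market B: pre-tax P* = $7, Q* = 275; post-tax Q = 255; per-unit burden on buyers = $5.
Difference: $6 vs $5 → market A is larger by $1.

Market A, by $1.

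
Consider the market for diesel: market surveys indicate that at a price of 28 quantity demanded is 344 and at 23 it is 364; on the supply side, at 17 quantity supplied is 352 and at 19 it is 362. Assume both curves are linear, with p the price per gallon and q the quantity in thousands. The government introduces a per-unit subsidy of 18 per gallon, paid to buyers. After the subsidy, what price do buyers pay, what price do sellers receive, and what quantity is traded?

Demand slope: (364 − 344)/(23 − 28) = -4, so qd = 456 − 4p.
Supply slope: (362 − 352)/(19 − 17) = 5, so qs = 5p + 267.
Before the subsidy: set 456 − 4p = 5p + 267 → p* = 21, q* = 372.
With a per-unit subsidy paid to buyers, each effectively pays p − 18, so demand becomes qd = 456 − 4(p − 18).
New equilibrium: buyers pay 11, sellers receive 29, q = 412. (Wedge: pb − ps = −18.)

Buyers pay 11; sellers receive 29; quantity = 412.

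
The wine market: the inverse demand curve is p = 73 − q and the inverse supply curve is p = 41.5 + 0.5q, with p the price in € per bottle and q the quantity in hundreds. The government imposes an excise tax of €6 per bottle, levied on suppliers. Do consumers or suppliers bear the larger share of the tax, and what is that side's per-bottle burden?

Inverting to q(p) form: qd = 73 − p; qs = 2p − 83.
Before the tax: set 73 − p = 2p − 83 → p* = €52, q* = 21.
With the tax collected from suppliers, supply shifts: qs = 2(p − 6) − 83.
New equilibrium: consumers pay €56, suppliers receive €50, q = 17. (Wedge: pb − ps = 6.)
Per-bottle burden: consumers €4, suppliers €2.
Consumers take the larger share because demand is less price-elastic here (demand slope 1 vs supply slope 2).

Consumers bear the larger share: €4 per bottle.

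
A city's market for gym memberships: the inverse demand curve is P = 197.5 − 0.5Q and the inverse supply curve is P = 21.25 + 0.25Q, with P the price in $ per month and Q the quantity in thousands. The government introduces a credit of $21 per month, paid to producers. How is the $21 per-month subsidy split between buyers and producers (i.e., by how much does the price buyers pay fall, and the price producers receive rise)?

Rewrite in direct form: Qd = 395 − 2P and Qs = 4P − 85.
Without the subsidy, 395 − 2P = 4P − 85 gives 6P = 480, so P* = $80 and Q* = 235.
With a per-unit subsidy paid to producers, each receives P + 21 per unit sold, so supply becomes Qs = 4(P + 21) − 85.
Solving gives Q = 263 with buyers paying $66 and producers receiving $87 (the $21 wedge).
Gain to buyers: $14; to producers: $7. (They sum to $21.)

Buyers gain $14 per month; producers gain $7 per month.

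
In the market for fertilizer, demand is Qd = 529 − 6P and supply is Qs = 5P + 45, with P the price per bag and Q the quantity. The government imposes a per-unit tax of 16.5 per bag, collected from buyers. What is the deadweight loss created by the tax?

Before the tax: set 529 − 6P = 5P + 45 → P* = 44, Q* = 265.
With the tax collected from buyers, demand (in seller-price terms) shifts: Qd = 529 − 6(P + 16.5).
New equilibrium: buyers pay 51.5, producers receive 35, Q = 220. (Wedge: Pb − Ps = 16.5.)
Quantity falls by |ΔQ| = |265 − 220| = 45.
DWL = ½ · t · |ΔQ| = ½ · 16.5 · 45 = 371.25.

Deadweight loss = 371.25.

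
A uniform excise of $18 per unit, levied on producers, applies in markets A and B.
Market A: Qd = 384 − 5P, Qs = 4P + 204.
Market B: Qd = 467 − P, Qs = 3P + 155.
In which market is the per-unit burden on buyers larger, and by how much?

Market A: pre-tax P* = $20, Q* = 284; post-tax Q = 244; per-unit burden on buyers = $8.
Market B: pre-tax P* = $78, Q* = 389; post-tax Q = 375.5; per-unit burden on buyers = $13.5.
Difference: $8 vs $13.5 → market B is larger by $5.5.

Market B, by $5.5.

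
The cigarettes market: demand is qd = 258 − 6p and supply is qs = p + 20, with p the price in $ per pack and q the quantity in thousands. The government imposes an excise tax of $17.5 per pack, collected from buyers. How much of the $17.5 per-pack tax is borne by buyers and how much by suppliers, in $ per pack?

Without the tax, 258 − 6p = p + 20 gives 7p = 238, so p* = $34 and q* = 54.
With the tax collected from buyers, demand (in seller-price terms) shifts: qd = 258 − 6(p + 17.5).
New equilibrium: buyers pay $36.5, suppliers receive $19, q = 39. (Wedge: pb − ps = 17.5.)
Burden on buyers: $2.5; on suppliers: $15. (They sum to $17.5.)

Buyers bear $2.5 per pack; suppliers bear $15 per pack.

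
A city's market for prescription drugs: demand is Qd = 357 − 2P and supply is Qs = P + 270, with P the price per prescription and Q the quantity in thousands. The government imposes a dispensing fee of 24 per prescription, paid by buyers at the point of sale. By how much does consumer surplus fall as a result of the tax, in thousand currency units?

Before the tax: set 357 − 2P = P + 270 → P* = 29, Q* = 299.
With the tax collected from buyers, demand (in seller-price terms) shifts: Qd = 357 − 2(P + 24).
New equilibrium: buyers pay 37, producers receive 13, Q = 283. (Wedge: Pb − Ps = 24.)
ΔCS is the trapezoid between Q = 283 and Q = 299 of height 8: ½ · (299 + 283) · 8 = 2328.

Consumer surplus falls by 2328 thousand.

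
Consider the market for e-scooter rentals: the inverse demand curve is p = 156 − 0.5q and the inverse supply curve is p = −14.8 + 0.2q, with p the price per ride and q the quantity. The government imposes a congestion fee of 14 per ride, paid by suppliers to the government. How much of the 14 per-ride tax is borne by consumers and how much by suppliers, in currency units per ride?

Rewrite in direct form: qd = 312 − 2p and qs = 5p + 74.
Without the tax, 312 − 2p = 5p + 74 gives 7p = 238, so p* = 34 and q* = 244.
With the tax collected from suppliers, supply shifts: qs = 5(p − 14) + 74.
Solving gives q = 224 with consumers paying 44 and suppliers receiving 30 (the 14 wedge).
Burden on consumers: 10; on suppliers: 4. (They sum to 14.)

Consumers bear 10 per ride; suppliers bear 4 per ride.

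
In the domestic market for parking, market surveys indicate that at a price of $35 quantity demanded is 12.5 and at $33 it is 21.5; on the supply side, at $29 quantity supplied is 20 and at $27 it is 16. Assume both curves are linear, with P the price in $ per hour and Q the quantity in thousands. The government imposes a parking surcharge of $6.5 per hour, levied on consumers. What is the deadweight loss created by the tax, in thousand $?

Deadweight loss = $29.25 thousand.

Demand slope: (21.5 − 12.5)/(33 − 35) = -4.5, so Qd = 170 − 4.5P.
Supply slope: (16 − 20)/(27 − 29) = 2, so Qs = 2P − 38.
Without the tax, 170 − 4.5P = 2P − 38 gives 6.5P = 208, so P* = $32 and Q* = 26.
With the tax collected from consumers, demand (in seller-price terms) shifts: Qd = 170 − 4.5(P + 6.5).
Solving gives Q = 17 with consumers paying $34 and suppliers receiving $27.5 (the $6.5 wedge).
Quantity falls by |ΔQ| = |26 − 17| = 9.
DWL = ½ · t · |ΔQ| = ½ · 6.5 · 9 = $29.25.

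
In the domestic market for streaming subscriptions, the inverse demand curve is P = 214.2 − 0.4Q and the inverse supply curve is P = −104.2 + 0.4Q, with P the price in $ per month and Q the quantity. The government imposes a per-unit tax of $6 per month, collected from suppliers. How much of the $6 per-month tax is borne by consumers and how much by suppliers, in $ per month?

Rewrite in direct form: Qd = 535.5 − 2.5P and Qs = 2.5P + 260.5.
Without the tax, 535.5 − 2.5P = 2.5P + 260.5 gives 5P = 275, so P* = $55 and Q* = 398.
With the tax collected from suppliers, supply shifts: Qs = 2.5(P − 6) + 260.5.
New equilibrium: consumers pay $58, suppliers receive $52, Q = 390.5. (Wedge: Pb − Ps = 6.)
Burden on consumers: $3; on suppliers: $3. (They sum to $6.)

Consumers bear $3 per month; suppliers bear $3 per month.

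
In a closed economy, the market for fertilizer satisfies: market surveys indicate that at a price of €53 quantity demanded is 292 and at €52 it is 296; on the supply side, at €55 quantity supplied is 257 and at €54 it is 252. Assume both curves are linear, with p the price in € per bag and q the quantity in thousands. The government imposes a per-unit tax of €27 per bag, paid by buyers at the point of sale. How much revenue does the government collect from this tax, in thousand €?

Demand slope: (296 − 292)/(52 − 53) = -4, so qd = 504 − 4p.
Supply slope: (252 − 257)/(54 − 55) = 5, so qs = 5p − 18.
Without the tax, 504 − 4p = 5p − 18 gives 9p = 522, so p* = €58 and q* = 272.
With the tax collected from buyers, demand (in seller-price terms) shifts: qd = 504 − 4(p + 27).
Solving gives q = 212 with buyers paying €73 and producers receiving €46 (the €27 wedge).
Revenue = t · Q = 27 · 212 = €5724.

Tax revenue = €5724 thousand.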